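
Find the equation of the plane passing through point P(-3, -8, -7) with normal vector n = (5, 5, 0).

The plane through P with normal n = (a, b, c) satisfies n·(r - P) = 0,
i.e. ax + by + cz = a·x₀ + b·y₀ + c·z₀.
d = 5·(-3) + 5·(-8) + 0·(-7)
  = -15 - 40 + 0
  = -55
Equation: 5x + 5y = -55

5x + 5y = -55


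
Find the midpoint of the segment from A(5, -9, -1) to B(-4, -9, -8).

M = ((x₁+x₂)/2, (y₁+y₂)/2, (z₁+z₂)/2)
  = ((5 - 4)/2, (-9 - 9)/2, (-1 - 8)/2)
  = (1/2, -18/2, -9/2)
  = (0.5, -9, -4.5)

(0.5, -9, -4.5)


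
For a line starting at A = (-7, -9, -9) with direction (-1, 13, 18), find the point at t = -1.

P(t) = A + t·d
  = (-7 + (-1)·(-1), -9 + 13·(-1), -9 + 18·(-1))
  = (-7 + 1, -9 - 13, -9 - 18)
  = (-6, -22, -27)

(-6, -22, -27)


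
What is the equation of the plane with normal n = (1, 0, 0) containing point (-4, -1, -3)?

The plane through P with normal n = (a, b, c) satisfies n·(r - P) = 0,
i.e. ax + by + cz = a·x₀ + b·y₀ + c·z₀.
d = 1·(-4) + 0·(-1) + 0·(-3)
  = -4 + 0 + 0
  = -4
Equation: x = -4

x = -4


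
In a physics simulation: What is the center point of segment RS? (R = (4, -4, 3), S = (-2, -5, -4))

M = ((x₁+x₂)/2, (y₁+y₂)/2, (z₁+z₂)/2)
  = ((4 - 2)/2, (-4 - 5)/2, (3 - 4)/2)
  = (2/2, -9/2, -1/2)
  = (1, -4.5, -0.5)

(1, -4.5, -0.5)


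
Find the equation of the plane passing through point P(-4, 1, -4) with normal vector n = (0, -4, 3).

The plane through P with normal n = (a, b, c) satisfies n·(r - P) = 0,
i.e. ax + by + cz = a·x₀ + b·y₀ + c·z₀.
d = 0·(-4) + (-4)·1 + 3·(-4)
  = 0 - 4 - 12
  = -16
Equation: -4y + 3z = -16

-4y + 3z = -16


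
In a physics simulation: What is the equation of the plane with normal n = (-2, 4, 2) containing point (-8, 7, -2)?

The plane through P with normal n = (a, b, c) satisfies n·(r - P) = 0,
i.e. ax + by + cz = a·x₀ + b·y₀ + c·z₀.
d = (-2)·(-8) + 4·7 + 2·(-2)
  = 16 + 28 - 4
  = 40
Equation: -2x + 4y + 2z = 40

-2x + 4y + 2z = 40


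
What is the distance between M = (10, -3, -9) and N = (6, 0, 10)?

d = √[(x₂-x₁)² + (y₂-y₁)² + (z₂-z₁)²]
  = √[(-4)² + 3² + 19²]
  = √[16 + 9 + 361]
  = √386
  ≈ 19.65

19.65


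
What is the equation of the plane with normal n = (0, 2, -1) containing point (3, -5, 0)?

The plane through P with normal n = (a, b, c) satisfies n·(r - P) = 0,
i.e. ax + by + cz = a·x₀ + b·y₀ + c·z₀.
d = 0·3 + 2·(-5) + (-1)·0
  = 0 - 10 + 0
  = -10
Equation: 2y - z = -10

2y - z = -10


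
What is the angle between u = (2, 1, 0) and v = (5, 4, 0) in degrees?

u·v = 2·5 + 1·4 + 0·0 = 10 + 4 + 0 = 14
|u| = √(2² + 1² + 0²) = √5 ≈ 2.236
|v| = √(5² + 4² + 0²) = √41 ≈ 6.403
cos θ = (u·v)/(|u||v|) = 14/(2.236·6.403) ≈ 0.9778
θ = arccos(0.9778) ≈ 12.09°

12.09°


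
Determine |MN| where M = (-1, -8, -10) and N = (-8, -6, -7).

d = √[(x₂-x₁)² + (y₂-y₁)² + (z₂-z₁)²]
  = √[(-7)² + 2² + 3²]
  = √[49 + 4 + 9]
  = √62
  ≈ 7.874

7.874


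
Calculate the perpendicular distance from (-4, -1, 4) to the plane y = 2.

distance = |a·x₀ + b·y₀ + c·z₀ - d| / √(a² + b² + c²)
  = |0·(-4) + 1·(-1) + 0·4 - 2| / √(0² + 1² + 0²)
  = |0 - 1 + 0 - 2| / √(0 + 1 + 0)
  = |-3| / √1
  = 3 / 1
  ≈ 3

3


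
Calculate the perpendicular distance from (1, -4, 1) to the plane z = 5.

distance = |a·x₀ + b·y₀ + c·z₀ - d| / √(a² + b² + c²)
  = |0·1 + 0·(-4) + 1·1 - 5| / √(0² + 0² + 1²)
  = |0 + 0 + 1 - 5| / √(0 + 0 + 1)
  = |-4| / √1
  = 4 / 1
  ≈ 4

4


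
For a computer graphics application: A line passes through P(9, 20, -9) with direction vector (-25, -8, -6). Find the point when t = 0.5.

P(t) = P + t·d
  = (9 + (-25)·0.5, 20 + (-8)·0.5, -9 + (-6)·0.5)
  = (9 - 12.5, 20 - 4, -9 - 3)
  = (-3.5, 16, -12)

(-3.5, 16, -12)


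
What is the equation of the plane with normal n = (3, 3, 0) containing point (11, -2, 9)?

The plane through P with normal n = (a, b, c) satisfies n·(r - P) = 0,
i.e. ax + by + cz = a·x₀ + b·y₀ + c·z₀.
d = 3·11 + 3·(-2) + 0·9
  = 33 - 6 + 0
  = 27
Equation: 3x + 3y = 27

3x + 3y = 27


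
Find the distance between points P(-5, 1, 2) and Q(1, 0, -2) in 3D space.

d = √[(x₂-x₁)² + (y₂-y₁)² + (z₂-z₁)²]
  = √[6² + (-1)² + (-4)²]
  = √[36 + 1 + 16]
  = √53
  ≈ 7.28

7.28


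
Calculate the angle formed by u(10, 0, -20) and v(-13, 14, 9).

u·v = 10·(-13) + 0·14 + (-20)·9 = -130 + 0 - 180 = -310
|u| = √(10² + 0² + (-20)²) = √500 ≈ 22.36
|v| = √((-13)² + 14² + 9²) = √446 ≈ 21.12
cos θ = (u·v)/(|u||v|) = -310/(22.36·21.12) ≈ -0.6565
θ = arccos(-0.6565) ≈ 131°

131°


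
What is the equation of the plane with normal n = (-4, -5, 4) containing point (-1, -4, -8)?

The plane through P with normal n = (a, b, c) satisfies n·(r - P) = 0,
i.e. ax + by + cz = a·x₀ + b·y₀ + c·z₀.
d = (-4)·(-1) + (-5)·(-4) + 4·(-8)
  = 4 + 20 - 32
  = -8
Equation: -4x - 5y + 4z = -8

-4x - 5y + 4z = -8


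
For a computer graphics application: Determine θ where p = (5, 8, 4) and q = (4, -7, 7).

p·q = 5·4 + 8·(-7) + 4·7 = 20 - 56 + 28 = -8
|p| = √(5² + 8² + 4²) = √105 ≈ 10.25
|q| = √(4² + (-7)² + 7²) = √114 ≈ 10.68
cos θ = (p·q)/(|p||q|) = -8/(10.25·10.68) ≈ -0.07312
θ = arccos(-0.07312) ≈ 94.19°

94.19°


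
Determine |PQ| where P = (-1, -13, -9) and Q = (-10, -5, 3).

d = √[(x₂-x₁)² + (y₂-y₁)² + (z₂-z₁)²]
  = √[(-9)² + 8² + 12²]
  = √[81 + 64 + 144]
  = √289
  ≈ 17

17


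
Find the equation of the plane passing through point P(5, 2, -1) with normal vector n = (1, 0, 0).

The plane through P with normal n = (a, b, c) satisfies n·(r - P) = 0,
i.e. ax + by + cz = a·x₀ + b·y₀ + c·z₀.
d = 1·5 + 0·2 + 0·(-1)
  = 5 + 0 + 0
  = 5
Equation: x = 5

x = 5


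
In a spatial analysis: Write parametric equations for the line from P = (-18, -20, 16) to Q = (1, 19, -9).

Direction vector d = Q - P = (1 + 18, 19 + 20, -9 - 16) = (19, 39, -25)
Parametric form r = P + t·d:
x = -18 + 19t, y = -20 + 39t, z = 16 - 25t

x = -18 + 19t, y = -20 + 39t, z = 16 - 25t


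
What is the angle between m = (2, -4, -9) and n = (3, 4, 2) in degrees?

m·n = 2·3 + (-4)·4 + (-9)·2 = 6 - 16 - 18 = -28
|m| = √(2² + (-4)² + (-9)²) = √101 ≈ 10.05
|n| = √(3² + 4² + 2²) = √29 ≈ 5.385
cos θ = (m·n)/(|m||n|) = -28/(10.05·5.385) ≈ -0.5174
θ = arccos(-0.5174) ≈ 121.2°

121.2°


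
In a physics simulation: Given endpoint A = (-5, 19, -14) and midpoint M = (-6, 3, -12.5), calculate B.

B = 2M - A
  = (2·(-6) - (-5), 2·3 - 19, 2·(-12.5) - (-14))
  = (-12 + 5, 6 - 19, -25 + 14)
  = (-7, -13, -11)

(-7, -13, -11)


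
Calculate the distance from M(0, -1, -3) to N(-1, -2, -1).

d = √[(x₂-x₁)² + (y₂-y₁)² + (z₂-z₁)²]
  = √[(-1)² + (-1)² + 2²]
  = √[1 + 1 + 4]
  = √6
  ≈ 2.449

2.449


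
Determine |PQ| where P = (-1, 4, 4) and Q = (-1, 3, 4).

d = √[(x₂-x₁)² + (y₂-y₁)² + (z₂-z₁)²]
  = √[0² + (-1)² + 0²]
  = √[0 + 1 + 0]
  = √1
  ≈ 1

1


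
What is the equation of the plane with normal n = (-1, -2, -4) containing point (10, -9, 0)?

The plane through P with normal n = (a, b, c) satisfies n·(r - P) = 0,
i.e. ax + by + cz = a·x₀ + b·y₀ + c·z₀.
d = (-1)·10 + (-2)·(-9) + (-4)·0
  = -10 + 18 + 0
  = 8
Equation: -x - 2y - 4z = 8

-x - 2y - 4z = 8


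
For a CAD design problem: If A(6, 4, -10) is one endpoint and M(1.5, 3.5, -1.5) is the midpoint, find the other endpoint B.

B = 2M - A
  = (2·1.5 - 6, 2·3.5 - 4, 2·(-1.5) - (-10))
  = (3 - 6, 7 - 4, -3 + 10)
  = (-3, 3, 7)

(-3, 3, 7)


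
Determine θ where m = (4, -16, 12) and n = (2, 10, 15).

m·n = 4·2 + (-16)·10 + 12·15 = 8 - 160 + 180 = 28
|m| = √(4² + (-16)² + 12²) = √416 ≈ 20.4
|n| = √(2² + 10² + 15²) = √329 ≈ 18.14
cos θ = (m·n)/(|m||n|) = 28/(20.4·18.14) ≈ 0.07569
θ = arccos(0.07569) ≈ 85.66°

85.66°


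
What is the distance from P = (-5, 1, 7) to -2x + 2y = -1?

distance = |a·x₀ + b·y₀ + c·z₀ - d| / √(a² + b² + c²)
  = |(-2)·(-5) + 2·1 + 0·7 - (-1)| / √((-2)² + 2² + 0²)
  = |10 + 2 + 0 + 1| / √(4 + 4 + 0)
  = |13| / √8
  = 13 / 2.828
  ≈ 4.596

4.596


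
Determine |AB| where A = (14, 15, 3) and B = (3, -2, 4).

d = √[(x₂-x₁)² + (y₂-y₁)² + (z₂-z₁)²]
  = √[(-11)² + (-17)² + 1²]
  = √[121 + 289 + 1]
  = √411
  ≈ 20.27

20.27


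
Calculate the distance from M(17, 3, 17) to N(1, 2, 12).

d = √[(x₂-x₁)² + (y₂-y₁)² + (z₂-z₁)²]
  = √[(-16)² + (-1)² + (-5)²]
  = √[256 + 1 + 25]
  = √282
  ≈ 16.79

16.79


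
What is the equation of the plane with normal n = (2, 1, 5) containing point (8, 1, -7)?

The plane through P with normal n = (a, b, c) satisfies n·(r - P) = 0,
i.e. ax + by + cz = a·x₀ + b·y₀ + c·z₀.
d = 2·8 + 1·1 + 5·(-7)
  = 16 + 1 - 35
  = -18
Equation: 2x + y + 5z = -18

2x + y + 5z = -18


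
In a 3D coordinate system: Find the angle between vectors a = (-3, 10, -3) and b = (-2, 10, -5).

a·b = (-3)·(-2) + 10·10 + (-3)·(-5) = 6 + 100 + 15 = 121
|a| = √((-3)² + 10² + (-3)²) = √118 ≈ 10.86
|b| = √((-2)² + 10² + (-5)²) = √129 ≈ 11.36
cos θ = (a·b)/(|a||b|) = 121/(10.86·11.36) ≈ 0.9807
θ = arccos(0.9807) ≈ 11.27°

11.27°


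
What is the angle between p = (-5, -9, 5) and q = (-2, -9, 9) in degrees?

p·q = (-5)·(-2) + (-9)·(-9) + 5·9 = 10 + 81 + 45 = 136
|p| = √((-5)² + (-9)² + 5²) = √131 ≈ 11.45
|q| = √((-2)² + (-9)² + 9²) = √166 ≈ 12.88
cos θ = (p·q)/(|p||q|) = 136/(11.45·12.88) ≈ 0.9223
θ = arccos(0.9223) ≈ 22.74°

22.74°


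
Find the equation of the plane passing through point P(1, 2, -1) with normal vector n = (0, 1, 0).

The plane through P with normal n = (a, b, c) satisfies n·(r - P) = 0,
i.e. ax + by + cz = a·x₀ + b·y₀ + c·z₀.
d = 0·1 + 1·2 + 0·(-1)
  = 0 + 2 + 0
  = 2
Equation: y = 2

y = 2


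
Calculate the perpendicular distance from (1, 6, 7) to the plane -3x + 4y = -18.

distance = |a·x₀ + b·y₀ + c·z₀ - d| / √(a² + b² + c²)
  = |(-3)·1 + 4·6 + 0·7 - (-18)| / √((-3)² + 4² + 0²)
  = |-3 + 24 + 0 + 18| / √(9 + 16 + 0)
  = |39| / √25
  = 39 / 5
  ≈ 7.8

7.8


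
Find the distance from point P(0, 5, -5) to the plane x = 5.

distance = |a·x₀ + b·y₀ + c·z₀ - d| / √(a² + b² + c²)
  = |1·0 + 0·5 + 0·(-5) - 5| / √(1² + 0² + 0²)
  = |0 + 0 + 0 - 5| / √(1 + 0 + 0)
  = |-5| / √1
  = 5 / 1
  ≈ 5

5


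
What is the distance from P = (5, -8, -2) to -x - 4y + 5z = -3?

distance = |a·x₀ + b·y₀ + c·z₀ - d| / √(a² + b² + c²)
  = |(-1)·5 + (-4)·(-8) + 5·(-2) - (-3)| / √((-1)² + (-4)² + 5²)
  = |-5 + 32 - 10 + 3| / √(1 + 16 + 25)
  = |20| / √42
  = 20 / 6.481
  ≈ 3.086

3.086


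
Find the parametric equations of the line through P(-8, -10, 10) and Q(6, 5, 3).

Direction vector d = Q - P = (6 + 8, 5 + 10, 3 - 10) = (14, 15, -7)
Parametric form r = P + t·d:
x = -8 + 14t, y = -10 + 15t, z = 10 - 7t

x = -8 + 14t, y = -10 + 15t, z = 10 - 7t


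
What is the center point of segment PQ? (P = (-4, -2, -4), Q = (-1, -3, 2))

M = ((x₁+x₂)/2, (y₁+y₂)/2, (z₁+z₂)/2)
  = ((-4 - 1)/2, (-2 - 3)/2, (-4 + 2)/2)
  = (-5/2, -5/2, -2/2)
  = (-2.5, -2.5, -1)

(-2.5, -2.5, -1)


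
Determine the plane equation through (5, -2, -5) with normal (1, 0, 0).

The plane through P with normal n = (a, b, c) satisfies n·(r - P) = 0,
i.e. ax + by + cz = a·x₀ + b·y₀ + c·z₀.
d = 1·5 + 0·(-2) + 0·(-5)
  = 5 + 0 + 0
  = 5
Equation: x = 5

x = 5


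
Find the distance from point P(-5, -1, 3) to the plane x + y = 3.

distance = |a·x₀ + b·y₀ + c·z₀ - d| / √(a² + b² + c²)
  = |1·(-5) + 1·(-1) + 0·3 - 3| / √(1² + 1² + 0²)
  = |-5 - 1 + 0 - 3| / √(1 + 1 + 0)
  = |-9| / √2
  = 9 / 1.414
  ≈ 6.364

6.364


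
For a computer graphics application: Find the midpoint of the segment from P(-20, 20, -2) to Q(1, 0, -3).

M = ((x₁+x₂)/2, (y₁+y₂)/2, (z₁+z₂)/2)
  = ((-20 + 1)/2, (20 + 0)/2, (-2 - 3)/2)
  = (-19/2, 20/2, -5/2)
  = (-9.5, 10, -2.5)

(-9.5, 10, -2.5)


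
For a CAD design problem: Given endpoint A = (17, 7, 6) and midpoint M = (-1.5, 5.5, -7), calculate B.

B = 2M - A
  = (2·(-1.5) - 17, 2·5.5 - 7, 2·(-7) - 6)
  = (-3 - 17, 11 - 7, -14 - 6)
  = (-20, 4, -20)

(-20, 4, -20)


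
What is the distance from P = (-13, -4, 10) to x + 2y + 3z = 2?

distance = |a·x₀ + b·y₀ + c·z₀ - d| / √(a² + b² + c²)
  = |1·(-13) + 2·(-4) + 3·10 - 2| / √(1² + 2² + 3²)
  = |-13 - 8 + 30 - 2| / √(1 + 4 + 9)
  = |7| / √14
  = 7 / 3.742
  ≈ 1.871

1.871


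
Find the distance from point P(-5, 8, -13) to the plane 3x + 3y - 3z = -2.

distance = |a·x₀ + b·y₀ + c·z₀ - d| / √(a² + b² + c²)
  = |3·(-5) + 3·8 + (-3)·(-13) - (-2)| / √(3² + 3² + (-3)²)
  = |-15 + 24 + 39 + 2| / √(9 + 9 + 9)
  = |50| / √27
  = 50 / 5.196
  ≈ 9.623

9.623


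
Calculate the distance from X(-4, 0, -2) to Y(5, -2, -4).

d = √[(x₂-x₁)² + (y₂-y₁)² + (z₂-z₁)²]
  = √[9² + (-2)² + (-2)²]
  = √[81 + 4 + 4]
  = √89
  ≈ 9.434

9.434


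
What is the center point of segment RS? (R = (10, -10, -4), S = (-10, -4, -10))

M = ((x₁+x₂)/2, (y₁+y₂)/2, (z₁+z₂)/2)
  = ((10 - 10)/2, (-10 - 4)/2, (-4 - 10)/2)
  = (0/2, -14/2, -14/2)
  = (0, -7, -7)

(0, -7, -7)


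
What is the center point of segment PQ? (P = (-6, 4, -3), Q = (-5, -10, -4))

M = ((x₁+x₂)/2, (y₁+y₂)/2, (z₁+z₂)/2)
  = ((-6 - 5)/2, (4 - 10)/2, (-3 - 4)/2)
  = (-11/2, -6/2, -7/2)
  = (-5.5, -3, -3.5)

(-5.5, -3, -3.5)


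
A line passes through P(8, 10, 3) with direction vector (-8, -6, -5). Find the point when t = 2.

P(t) = P + t·d
  = (8 + (-8)·2, 10 + (-6)·2, 3 + (-5)·2)
  = (8 - 16, 10 - 12, 3 - 10)
  = (-8, -2, -7)

(-8, -2, -7)


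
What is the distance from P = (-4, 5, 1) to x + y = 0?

distance = |a·x₀ + b·y₀ + c·z₀ - d| / √(a² + b² + c²)
  = |1·(-4) + 1·5 + 0·1 - 0| / √(1² + 1² + 0²)
  = |-4 + 5 + 0 + 0| / √(1 + 1 + 0)
  = |1| / √2
  = 1 / 1.414
  ≈ 0.7071

0.7071


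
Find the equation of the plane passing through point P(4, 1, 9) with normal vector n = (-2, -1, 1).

The plane through P with normal n = (a, b, c) satisfies n·(r - P) = 0,
i.e. ax + by + cz = a·x₀ + b·y₀ + c·z₀.
d = (-2)·4 + (-1)·1 + 1·9
  = -8 - 1 + 9
  = 0
Equation: -2x - y + z = 0

-2x - y + z = 0


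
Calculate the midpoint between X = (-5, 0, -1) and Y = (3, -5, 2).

M = ((x₁+x₂)/2, (y₁+y₂)/2, (z₁+z₂)/2)
  = ((-5 + 3)/2, (0 - 5)/2, (-1 + 2)/2)
  = (-2/2, -5/2, 1/2)
  = (-1, -2.5, 0.5)

(-1, -2.5, 0.5)


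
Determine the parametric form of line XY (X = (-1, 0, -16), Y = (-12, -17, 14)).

Direction vector d = Y - X = (-12 + 1, -17 + 0, 14 + 16) = (-11, -17, 30)
Parametric form r = X + t·d:
x = -1 - 11t, y = 0 - 17t, z = -16 + 30t

x = -1 - 11t, y = 0 - 17t, z = -16 + 30t


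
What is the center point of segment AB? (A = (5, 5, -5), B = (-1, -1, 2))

M = ((x₁+x₂)/2, (y₁+y₂)/2, (z₁+z₂)/2)
  = ((5 - 1)/2, (5 - 1)/2, (-5 + 2)/2)
  = (4/2, 4/2, -3/2)
  = (2, 2, -1.5)

(2, 2, -1.5)


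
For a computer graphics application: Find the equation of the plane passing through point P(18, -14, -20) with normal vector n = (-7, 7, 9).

The plane through P with normal n = (a, b, c) satisfies n·(r - P) = 0,
i.e. ax + by + cz = a·x₀ + b·y₀ + c·z₀.
d = (-7)·18 + 7·(-14) + 9·(-20)
  = -126 - 98 - 180
  = -404
Equation: -7x + 7y + 9z = -404

-7x + 7y + 9z = -404


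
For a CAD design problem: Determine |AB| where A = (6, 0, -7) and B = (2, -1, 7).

d = √[(x₂-x₁)² + (y₂-y₁)² + (z₂-z₁)²]
  = √[(-4)² + (-1)² + 14²]
  = √[16 + 1 + 196]
  = √213
  ≈ 14.59

14.59


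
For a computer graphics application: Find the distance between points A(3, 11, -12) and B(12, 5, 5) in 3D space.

d = √[(x₂-x₁)² + (y₂-y₁)² + (z₂-z₁)²]
  = √[9² + (-6)² + 17²]
  = √[81 + 36 + 289]
  = √406
  ≈ 20.15

20.15


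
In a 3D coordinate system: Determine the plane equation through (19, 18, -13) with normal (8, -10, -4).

The plane through P with normal n = (a, b, c) satisfies n·(r - P) = 0,
i.e. ax + by + cz = a·x₀ + b·y₀ + c·z₀.
d = 8·19 + (-10)·18 + (-4)·(-13)
  = 152 - 180 + 52
  = 24
Equation: 8x - 10y - 4z = 24

8x - 10y - 4z = 24


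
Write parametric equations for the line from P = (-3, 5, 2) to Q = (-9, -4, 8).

Direction vector d = Q - P = (-9 + 3, -4 - 5, 8 - 2) = (-6, -9, 6)
Parametric form r = P + t·d:
x = -3 - 6t, y = 5 - 9t, z = 2 + 6t

x = -3 - 6t, y = 5 - 9t, z = 2 + 6t


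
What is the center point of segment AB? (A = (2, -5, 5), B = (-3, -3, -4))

M = ((x₁+x₂)/2, (y₁+y₂)/2, (z₁+z₂)/2)
  = ((2 - 3)/2, (-5 - 3)/2, (5 - 4)/2)
  = (-1/2, -8/2, 1/2)
  = (-0.5, -4, 0.5)

(-0.5, -4, 0.5)


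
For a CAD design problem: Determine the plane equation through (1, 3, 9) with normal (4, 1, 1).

The plane through P with normal n = (a, b, c) satisfies n·(r - P) = 0,
i.e. ax + by + cz = a·x₀ + b·y₀ + c·z₀.
d = 4·1 + 1·3 + 1·9
  = 4 + 3 + 9
  = 16
Equation: 4x + y + z = 16

4x + y + z = 16


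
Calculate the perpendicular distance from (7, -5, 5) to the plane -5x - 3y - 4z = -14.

distance = |a·x₀ + b·y₀ + c·z₀ - d| / √(a² + b² + c²)
  = |(-5)·7 + (-3)·(-5) + (-4)·5 - (-14)| / √((-5)² + (-3)² + (-4)²)
  = |-35 + 15 - 20 + 14| / √(25 + 9 + 16)
  = |-26| / √50
  = 26 / 7.071
  ≈ 3.677

3.677


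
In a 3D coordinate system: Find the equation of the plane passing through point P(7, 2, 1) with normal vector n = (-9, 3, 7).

The plane through P with normal n = (a, b, c) satisfies n·(r - P) = 0,
i.e. ax + by + cz = a·x₀ + b·y₀ + c·z₀.
d = (-9)·7 + 3·2 + 7·1
  = -63 + 6 + 7
  = -50
Equation: -9x + 3y + 7z = -50

-9x + 3y + 7z = -50


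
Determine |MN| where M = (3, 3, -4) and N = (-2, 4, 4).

d = √[(x₂-x₁)² + (y₂-y₁)² + (z₂-z₁)²]
  = √[(-5)² + 1² + 8²]
  = √[25 + 1 + 64]
  = √90
  ≈ 9.487

9.487


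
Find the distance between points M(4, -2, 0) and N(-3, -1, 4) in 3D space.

d = √[(x₂-x₁)² + (y₂-y₁)² + (z₂-z₁)²]
  = √[(-7)² + 1² + 4²]
  = √[49 + 1 + 16]
  = √66
  ≈ 8.124

8.124


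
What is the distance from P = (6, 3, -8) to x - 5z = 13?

distance = |a·x₀ + b·y₀ + c·z₀ - d| / √(a² + b² + c²)
  = |1·6 + 0·3 + (-5)·(-8) - 13| / √(1² + 0² + (-5)²)
  = |6 + 0 + 40 - 13| / √(1 + 0 + 25)
  = |33| / √26
  = 33 / 5.099
  ≈ 6.472

6.472


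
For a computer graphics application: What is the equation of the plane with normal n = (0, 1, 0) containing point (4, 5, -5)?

The plane through P with normal n = (a, b, c) satisfies n·(r - P) = 0,
i.e. ax + by + cz = a·x₀ + b·y₀ + c·z₀.
d = 0·4 + 1·5 + 0·(-5)
  = 0 + 5 + 0
  = 5
Equation: y = 5

y = 5


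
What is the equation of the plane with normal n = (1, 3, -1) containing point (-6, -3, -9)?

The plane through P with normal n = (a, b, c) satisfies n·(r - P) = 0,
i.e. ax + by + cz = a·x₀ + b·y₀ + c·z₀.
d = 1·(-6) + 3·(-3) + (-1)·(-9)
  = -6 - 9 + 9
  = -6
Equation: x + 3y - z = -6

x + 3y - z = -6


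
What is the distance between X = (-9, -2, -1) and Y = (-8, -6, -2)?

d = √[(x₂-x₁)² + (y₂-y₁)² + (z₂-z₁)²]
  = √[1² + (-4)² + (-1)²]
  = √[1 + 16 + 1]
  = √18
  ≈ 4.243

4.243


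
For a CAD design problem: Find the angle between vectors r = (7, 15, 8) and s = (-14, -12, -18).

r·s = 7·(-14) + 15·(-12) + 8·(-18) = -98 - 180 - 144 = -422
|r| = √(7² + 15² + 8²) = √338 ≈ 18.38
|s| = √((-14)² + (-12)² + (-18)²) = √664 ≈ 25.77
cos θ = (r·s)/(|r||s|) = -422/(18.38·25.77) ≈ -0.8908
θ = arccos(-0.8908) ≈ 153°

153°


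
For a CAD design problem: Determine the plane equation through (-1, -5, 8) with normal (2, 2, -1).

The plane through P with normal n = (a, b, c) satisfies n·(r - P) = 0,
i.e. ax + by + cz = a·x₀ + b·y₀ + c·z₀.
d = 2·(-1) + 2·(-5) + (-1)·8
  = -2 - 10 - 8
  = -20
Equation: 2x + 2y - z = -20

2x + 2y - z = -20


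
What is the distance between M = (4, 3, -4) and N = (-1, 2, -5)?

d = √[(x₂-x₁)² + (y₂-y₁)² + (z₂-z₁)²]
  = √[(-5)² + (-1)² + (-1)²]
  = √[25 + 1 + 1]
  = √27
  ≈ 5.196

5.196


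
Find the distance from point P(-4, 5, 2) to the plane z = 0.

distance = |a·x₀ + b·y₀ + c·z₀ - d| / √(a² + b² + c²)
  = |0·(-4) + 0·5 + 1·2 - 0| / √(0² + 0² + 1²)
  = |0 + 0 + 2 + 0| / √(0 + 0 + 1)
  = |2| / √1
  = 2 / 1
  ≈ 2

2


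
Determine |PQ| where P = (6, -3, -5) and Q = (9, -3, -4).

d = √[(x₂-x₁)² + (y₂-y₁)² + (z₂-z₁)²]
  = √[3² + 0² + 1²]
  = √[9 + 0 + 1]
  = √10
  ≈ 3.162

3.162


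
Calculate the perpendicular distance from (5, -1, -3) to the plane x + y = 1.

distance = |a·x₀ + b·y₀ + c·z₀ - d| / √(a² + b² + c²)
  = |1·5 + 1·(-1) + 0·(-3) - 1| / √(1² + 1² + 0²)
  = |5 - 1 + 0 - 1| / √(1 + 1 + 0)
  = |3| / √2
  = 3 / 1.414
  ≈ 2.121

2.121


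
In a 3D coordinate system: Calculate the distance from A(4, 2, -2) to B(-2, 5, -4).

d = √[(x₂-x₁)² + (y₂-y₁)² + (z₂-z₁)²]
  = √[(-6)² + 3² + (-2)²]
  = √[36 + 9 + 4]
  = √49
  ≈ 7

7


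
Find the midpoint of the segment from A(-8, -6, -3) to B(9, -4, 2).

M = ((x₁+x₂)/2, (y₁+y₂)/2, (z₁+z₂)/2)
  = ((-8 + 9)/2, (-6 - 4)/2, (-3 + 2)/2)
  = (1/2, -10/2, -1/2)
  = (0.5, -5, -0.5)

(0.5, -5, -0.5)


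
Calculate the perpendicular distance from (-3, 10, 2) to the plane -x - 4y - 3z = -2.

distance = |a·x₀ + b·y₀ + c·z₀ - d| / √(a² + b² + c²)
  = |(-1)·(-3) + (-4)·10 + (-3)·2 - (-2)| / √((-1)² + (-4)² + (-3)²)
  = |3 - 40 - 6 + 2| / √(1 + 16 + 9)
  = |-41| / √26
  = 41 / 5.099
  ≈ 8.041

8.041


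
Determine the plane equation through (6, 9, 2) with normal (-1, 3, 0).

The plane through P with normal n = (a, b, c) satisfies n·(r - P) = 0,
i.e. ax + by + cz = a·x₀ + b·y₀ + c·z₀.
d = (-1)·6 + 3·9 + 0·2
  = -6 + 27 + 0
  = 21
Equation: -x + 3y = 21

-x + 3y = 21


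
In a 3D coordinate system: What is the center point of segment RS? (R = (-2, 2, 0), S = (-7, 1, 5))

M = ((x₁+x₂)/2, (y₁+y₂)/2, (z₁+z₂)/2)
  = ((-2 - 7)/2, (2 + 1)/2, (0 + 5)/2)
  = (-9/2, 3/2, 5/2)
  = (-4.5, 1.5, 2.5)

(-4.5, 1.5, 2.5)


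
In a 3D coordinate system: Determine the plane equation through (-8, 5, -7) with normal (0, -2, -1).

The plane through P with normal n = (a, b, c) satisfies n·(r - P) = 0,
i.e. ax + by + cz = a·x₀ + b·y₀ + c·z₀.
d = 0·(-8) + (-2)·5 + (-1)·(-7)
  = 0 - 10 + 7
  = -3
Equation: -2y - z = -3

-2y - z = -3


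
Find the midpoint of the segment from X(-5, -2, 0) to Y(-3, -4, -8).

M = ((x₁+x₂)/2, (y₁+y₂)/2, (z₁+z₂)/2)
  = ((-5 - 3)/2, (-2 - 4)/2, (0 - 8)/2)
  = (-8/2, -6/2, -8/2)
  = (-4, -3, -4)

(-4, -3, -4)


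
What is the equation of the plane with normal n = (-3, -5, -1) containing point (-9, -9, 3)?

The plane through P with normal n = (a, b, c) satisfies n·(r - P) = 0,
i.e. ax + by + cz = a·x₀ + b·y₀ + c·z₀.
d = (-3)·(-9) + (-5)·(-9) + (-1)·3
  = 27 + 45 - 3
  = 69
Equation: -3x - 5y - z = 69

-3x - 5y - z = 69


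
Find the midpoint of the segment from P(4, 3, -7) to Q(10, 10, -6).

M = ((x₁+x₂)/2, (y₁+y₂)/2, (z₁+z₂)/2)
  = ((4 + 10)/2, (3 + 10)/2, (-7 - 6)/2)
  = (14/2, 13/2, -13/2)
  = (7, 6.5, -6.5)

(7, 6.5, -6.5)


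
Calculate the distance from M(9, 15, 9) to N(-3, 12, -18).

d = √[(x₂-x₁)² + (y₂-y₁)² + (z₂-z₁)²]
  = √[(-12)² + (-3)² + (-27)²]
  = √[144 + 9 + 729]
  = √882
  ≈ 29.7

29.7


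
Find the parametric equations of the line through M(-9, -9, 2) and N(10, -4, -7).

Direction vector d = N - M = (10 + 9, -4 + 9, -7 - 2) = (19, 5, -9)
Parametric form r = M + t·d:
x = -9 + 19t, y = -9 + 5t, z = 2 - 9t

x = -9 + 19t, y = -9 + 5t, z = 2 - 9t


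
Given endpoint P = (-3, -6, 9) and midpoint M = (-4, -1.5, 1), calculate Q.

Q = 2M - P
  = (2·(-4) - (-3), 2·(-1.5) - (-6), 2·1 - 9)
  = (-8 + 3, -3 + 6, 2 - 9)
  = (-5, 3, -7)

(-5, 3, -7)


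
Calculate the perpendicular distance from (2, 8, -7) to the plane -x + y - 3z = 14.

distance = |a·x₀ + b·y₀ + c·z₀ - d| / √(a² + b² + c²)
  = |(-1)·2 + 1·8 + (-3)·(-7) - 14| / √((-1)² + 1² + (-3)²)
  = |-2 + 8 + 21 - 14| / √(1 + 1 + 9)
  = |13| / √11
  = 13 / 3.317
  ≈ 3.92

3.92


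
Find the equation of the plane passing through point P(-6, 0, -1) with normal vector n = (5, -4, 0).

The plane through P with normal n = (a, b, c) satisfies n·(r - P) = 0,
i.e. ax + by + cz = a·x₀ + b·y₀ + c·z₀.
d = 5·(-6) + (-4)·0 + 0·(-1)
  = -30 + 0 + 0
  = -30
Equation: 5x - 4y = -30

5x - 4y = -30


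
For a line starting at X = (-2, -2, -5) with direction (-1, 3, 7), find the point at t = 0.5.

P(t) = X + t·d
  = (-2 + (-1)·0.5, -2 + 3·0.5, -5 + 7·0.5)
  = (-2 - 0.5, -2 + 1.5, -5 + 3.5)
  = (-2.5, -0.5, -1.5)

(-2.5, -0.5, -1.5)


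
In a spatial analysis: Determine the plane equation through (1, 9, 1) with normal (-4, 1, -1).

The plane through P with normal n = (a, b, c) satisfies n·(r - P) = 0,
i.e. ax + by + cz = a·x₀ + b·y₀ + c·z₀.
d = (-4)·1 + 1·9 + (-1)·1
  = -4 + 9 - 1
  = 4
Equation: -4x + y - z = 4

-4x + y - z = 4


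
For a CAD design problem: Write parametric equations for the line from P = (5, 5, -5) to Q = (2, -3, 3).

Direction vector d = Q - P = (2 - 5, -3 - 5, 3 + 5) = (-3, -8, 8)
Parametric form r = P + t·d:
x = 5 - 3t, y = 5 - 8t, z = -5 + 8t

x = 5 - 3t, y = 5 - 8t, z = -5 + 8t


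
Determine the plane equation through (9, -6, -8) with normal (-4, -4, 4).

The plane through P with normal n = (a, b, c) satisfies n·(r - P) = 0,
i.e. ax + by + cz = a·x₀ + b·y₀ + c·z₀.
d = (-4)·9 + (-4)·(-6) + 4·(-8)
  = -36 + 24 - 32
  = -44
Equation: -4x - 4y + 4z = -44

-4x - 4y + 4z = -44


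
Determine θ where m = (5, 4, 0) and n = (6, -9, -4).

m·n = 5·6 + 4·(-9) + 0·(-4) = 30 - 36 + 0 = -6
|m| = √(5² + 4² + 0²) = √41 ≈ 6.403
|n| = √(6² + (-9)² + (-4)²) = √133 ≈ 11.53
cos θ = (m·n)/(|m||n|) = -6/(6.403·11.53) ≈ -0.08125
θ = arccos(-0.08125) ≈ 94.66°

94.66°


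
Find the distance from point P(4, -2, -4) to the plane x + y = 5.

distance = |a·x₀ + b·y₀ + c·z₀ - d| / √(a² + b² + c²)
  = |1·4 + 1·(-2) + 0·(-4) - 5| / √(1² + 1² + 0²)
  = |4 - 2 + 0 - 5| / √(1 + 1 + 0)
  = |-3| / √2
  = 3 / 1.414
  ≈ 2.121

2.121


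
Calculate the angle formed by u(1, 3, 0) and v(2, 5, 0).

u·v = 1·2 + 3·5 + 0·0 = 2 + 15 + 0 = 17
|u| = √(1² + 3² + 0²) = √10 ≈ 3.162
|v| = √(2² + 5² + 0²) = √29 ≈ 5.385
cos θ = (u·v)/(|u||v|) = 17/(3.162·5.385) ≈ 0.9983
θ = arccos(0.9983) ≈ 3.366°

3.366°


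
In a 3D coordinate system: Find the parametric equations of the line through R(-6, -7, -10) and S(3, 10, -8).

Direction vector d = S - R = (3 + 6, 10 + 7, -8 + 10) = (9, 17, 2)
Parametric form r = R + t·d:
x = -6 + 9t, y = -7 + 17t, z = -10 + 2t

x = -6 + 9t, y = -7 + 17t, z = -10 + 2t


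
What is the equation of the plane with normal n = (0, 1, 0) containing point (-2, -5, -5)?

The plane through P with normal n = (a, b, c) satisfies n·(r - P) = 0,
i.e. ax + by + cz = a·x₀ + b·y₀ + c·z₀.
d = 0·(-2) + 1·(-5) + 0·(-5)
  = 0 - 5 + 0
  = -5
Equation: y = -5

y = -5


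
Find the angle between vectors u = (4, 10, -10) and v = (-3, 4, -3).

u·v = 4·(-3) + 10·4 + (-10)·(-3) = -12 + 40 + 30 = 58
|u| = √(4² + 10² + (-10)²) = √216 ≈ 14.7
|v| = √((-3)² + 4² + (-3)²) = √34 ≈ 5.831
cos θ = (u·v)/(|u||v|) = 58/(14.7·5.831) ≈ 0.6768
θ = arccos(0.6768) ≈ 47.41°

47.41°


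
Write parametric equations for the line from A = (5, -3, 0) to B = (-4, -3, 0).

Direction vector d = B - A = (-4 - 5, -3 + 3, 0 + 0) = (-9, 0, 0)
Parametric form r = A + t·d:
x = 5 - 9t, y = -3, z = 0

x = 5 - 9t, y = -3, z = 0


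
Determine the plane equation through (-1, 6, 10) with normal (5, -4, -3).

The plane through P with normal n = (a, b, c) satisfies n·(r - P) = 0,
i.e. ax + by + cz = a·x₀ + b·y₀ + c·z₀.
d = 5·(-1) + (-4)·6 + (-3)·10
  = -5 - 24 - 30
  = -59
Equation: 5x - 4y - 3z = -59

5x - 4y - 3z = -59


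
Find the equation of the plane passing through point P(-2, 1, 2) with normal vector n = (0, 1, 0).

The plane through P with normal n = (a, b, c) satisfies n·(r - P) = 0,
i.e. ax + by + cz = a·x₀ + b·y₀ + c·z₀.
d = 0·(-2) + 1·1 + 0·2
  = 0 + 1 + 0
  = 1
Equation: y = 1

y = 1


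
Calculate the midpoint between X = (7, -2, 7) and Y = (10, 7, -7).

M = ((x₁+x₂)/2, (y₁+y₂)/2, (z₁+z₂)/2)
  = ((7 + 10)/2, (-2 + 7)/2, (7 - 7)/2)
  = (17/2, 5/2, 0/2)
  = (8.5, 2.5, 0)

(8.5, 2.5, 0)


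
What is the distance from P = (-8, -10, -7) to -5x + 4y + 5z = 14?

distance = |a·x₀ + b·y₀ + c·z₀ - d| / √(a² + b² + c²)
  = |(-5)·(-8) + 4·(-10) + 5·(-7) - 14| / √((-5)² + 4² + 5²)
  = |40 - 40 - 35 - 14| / √(25 + 16 + 25)
  = |-49| / √66
  = 49 / 8.124
  ≈ 6.031

6.031


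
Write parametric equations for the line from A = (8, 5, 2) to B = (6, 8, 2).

Direction vector d = B - A = (6 - 8, 8 - 5, 2 - 2) = (-2, 3, 0)
Parametric form r = A + t·d:
x = 8 - 2t, y = 5 + 3t, z = 2

x = 8 - 2t, y = 5 + 3t, z = 2


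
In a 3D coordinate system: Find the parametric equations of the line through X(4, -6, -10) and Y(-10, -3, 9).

Direction vector d = Y - X = (-10 - 4, -3 + 6, 9 + 10) = (-14, 3, 19)
Parametric form r = X + t·d:
x = 4 - 14t, y = -6 + 3t, z = -10 + 19t

x = 4 - 14t, y = -6 + 3t, z = -10 + 19t


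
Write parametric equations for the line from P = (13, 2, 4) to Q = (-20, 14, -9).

Direction vector d = Q - P = (-20 - 13, 14 - 2, -9 - 4) = (-33, 12, -13)
Parametric form r = P + t·d:
x = 13 - 33t, y = 2 + 12t, z = 4 - 13t

x = 13 - 33t, y = 2 + 12t, z = 4 - 13t


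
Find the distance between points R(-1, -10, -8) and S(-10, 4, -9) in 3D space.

d = √[(x₂-x₁)² + (y₂-y₁)² + (z₂-z₁)²]
  = √[(-9)² + 14² + (-1)²]
  = √[81 + 196 + 1]
  = √278
  ≈ 16.67

16.67


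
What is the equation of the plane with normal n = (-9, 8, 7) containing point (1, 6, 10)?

The plane through P with normal n = (a, b, c) satisfies n·(r - P) = 0,
i.e. ax + by + cz = a·x₀ + b·y₀ + c·z₀.
d = (-9)·1 + 8·6 + 7·10
  = -9 + 48 + 70
  = 109
Equation: -9x + 8y + 7z = 109

-9x + 8y + 7z = 109


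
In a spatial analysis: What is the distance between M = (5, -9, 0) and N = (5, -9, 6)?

d = √[(x₂-x₁)² + (y₂-y₁)² + (z₂-z₁)²]
  = √[0² + 0² + 6²]
  = √[0 + 0 + 36]
  = √36
  ≈ 6

6


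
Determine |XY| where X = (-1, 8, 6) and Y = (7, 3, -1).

d = √[(x₂-x₁)² + (y₂-y₁)² + (z₂-z₁)²]
  = √[8² + (-5)² + (-7)²]
  = √[64 + 25 + 49]
  = √138
  ≈ 11.75

11.75


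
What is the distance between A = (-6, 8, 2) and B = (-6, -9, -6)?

d = √[(x₂-x₁)² + (y₂-y₁)² + (z₂-z₁)²]
  = √[0² + (-17)² + (-8)²]
  = √[0 + 289 + 64]
  = √353
  ≈ 18.79

18.79


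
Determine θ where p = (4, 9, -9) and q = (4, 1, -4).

p·q = 4·4 + 9·1 + (-9)·(-4) = 16 + 9 + 36 = 61
|p| = √(4² + 9² + (-9)²) = √178 ≈ 13.34
|q| = √(4² + 1² + (-4)²) = √33 ≈ 5.745
cos θ = (p·q)/(|p||q|) = 61/(13.34·5.745) ≈ 0.7959
θ = arccos(0.7959) ≈ 37.26°

37.26°


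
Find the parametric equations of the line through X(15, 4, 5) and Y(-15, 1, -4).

Direction vector d = Y - X = (-15 - 15, 1 - 4, -4 - 5) = (-30, -3, -9)
Parametric form r = X + t·d:
x = 15 - 30t, y = 4 - 3t, z = 5 - 9t

x = 15 - 30t, y = 4 - 3t, z = 5 - 9t


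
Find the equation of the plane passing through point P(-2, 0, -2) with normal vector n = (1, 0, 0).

The plane through P with normal n = (a, b, c) satisfies n·(r - P) = 0,
i.e. ax + by + cz = a·x₀ + b·y₀ + c·z₀.
d = 1·(-2) + 0·0 + 0·(-2)
  = -2 + 0 + 0
  = -2
Equation: x = -2

x = -2


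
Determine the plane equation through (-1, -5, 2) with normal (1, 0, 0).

The plane through P with normal n = (a, b, c) satisfies n·(r - P) = 0,
i.e. ax + by + cz = a·x₀ + b·y₀ + c·z₀.
d = 1·(-1) + 0·(-5) + 0·2
  = -1 + 0 + 0
  = -1
Equation: x = -1

x = -1


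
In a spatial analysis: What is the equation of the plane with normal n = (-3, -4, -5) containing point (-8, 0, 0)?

The plane through P with normal n = (a, b, c) satisfies n·(r - P) = 0,
i.e. ax + by + cz = a·x₀ + b·y₀ + c·z₀.
d = (-3)·(-8) + (-4)·0 + (-5)·0
  = 24 + 0 + 0
  = 24
Equation: -3x - 4y - 5z = 24

-3x - 4y - 5z = 24


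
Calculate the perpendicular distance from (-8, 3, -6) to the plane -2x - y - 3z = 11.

distance = |a·x₀ + b·y₀ + c·z₀ - d| / √(a² + b² + c²)
  = |(-2)·(-8) + (-1)·3 + (-3)·(-6) - 11| / √((-2)² + (-1)² + (-3)²)
  = |16 - 3 + 18 - 11| / √(4 + 1 + 9)
  = |20| / √14
  = 20 / 3.742
  ≈ 5.345

5.345


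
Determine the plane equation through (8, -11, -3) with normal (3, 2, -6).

The plane through P with normal n = (a, b, c) satisfies n·(r - P) = 0,
i.e. ax + by + cz = a·x₀ + b·y₀ + c·z₀.
d = 3·8 + 2·(-11) + (-6)·(-3)
  = 24 - 22 + 18
  = 20
Equation: 3x + 2y - 6z = 20

3x + 2y - 6z = 20


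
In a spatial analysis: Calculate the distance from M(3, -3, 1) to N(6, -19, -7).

d = √[(x₂-x₁)² + (y₂-y₁)² + (z₂-z₁)²]
  = √[3² + (-16)² + (-8)²]
  = √[9 + 256 + 64]
  = √329
  ≈ 18.14

18.14


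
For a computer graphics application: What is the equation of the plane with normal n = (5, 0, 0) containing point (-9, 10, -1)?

The plane through P with normal n = (a, b, c) satisfies n·(r - P) = 0,
i.e. ax + by + cz = a·x₀ + b·y₀ + c·z₀.
d = 5·(-9) + 0·10 + 0·(-1)
  = -45 + 0 + 0
  = -45
Equation: 5x = -45

5x = -45


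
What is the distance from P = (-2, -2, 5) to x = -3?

distance = |a·x₀ + b·y₀ + c·z₀ - d| / √(a² + b² + c²)
  = |1·(-2) + 0·(-2) + 0·5 - (-3)| / √(1² + 0² + 0²)
  = |-2 + 0 + 0 + 3| / √(1 + 0 + 0)
  = |1| / √1
  = 1 / 1
  ≈ 1

1


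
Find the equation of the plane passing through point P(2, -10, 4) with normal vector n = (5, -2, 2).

The plane through P with normal n = (a, b, c) satisfies n·(r - P) = 0,
i.e. ax + by + cz = a·x₀ + b·y₀ + c·z₀.
d = 5·2 + (-2)·(-10) + 2·4
  = 10 + 20 + 8
  = 38
Equation: 5x - 2y + 2z = 38

5x - 2y + 2z = 38


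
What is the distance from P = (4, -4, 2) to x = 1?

distance = |a·x₀ + b·y₀ + c·z₀ - d| / √(a² + b² + c²)
  = |1·4 + 0·(-4) + 0·2 - 1| / √(1² + 0² + 0²)
  = |4 + 0 + 0 - 1| / √(1 + 0 + 0)
  = |3| / √1
  = 3 / 1
  ≈ 3

3


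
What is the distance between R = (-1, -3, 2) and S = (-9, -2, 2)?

d = √[(x₂-x₁)² + (y₂-y₁)² + (z₂-z₁)²]
  = √[(-8)² + 1² + 0²]
  = √[64 + 1 + 0]
  = √65
  ≈ 8.062

8.062


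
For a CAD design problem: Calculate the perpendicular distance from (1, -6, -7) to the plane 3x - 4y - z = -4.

distance = |a·x₀ + b·y₀ + c·z₀ - d| / √(a² + b² + c²)
  = |3·1 + (-4)·(-6) + (-1)·(-7) - (-4)| / √(3² + (-4)² + (-1)²)
  = |3 + 24 + 7 + 4| / √(9 + 16 + 1)
  = |38| / √26
  = 38 / 5.099
  ≈ 7.452

7.452


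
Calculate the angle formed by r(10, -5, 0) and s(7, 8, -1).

r·s = 10·7 + (-5)·8 + 0·(-1) = 70 - 40 + 0 = 30
|r| = √(10² + (-5)² + 0²) = √125 ≈ 11.18
|s| = √(7² + 8² + (-1)²) = √114 ≈ 10.68
cos θ = (r·s)/(|r||s|) = 30/(11.18·10.68) ≈ 0.2513
θ = arccos(0.2513) ≈ 75.44°

75.44°


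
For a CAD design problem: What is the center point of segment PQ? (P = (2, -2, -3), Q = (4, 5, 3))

M = ((x₁+x₂)/2, (y₁+y₂)/2, (z₁+z₂)/2)
  = ((2 + 4)/2, (-2 + 5)/2, (-3 + 3)/2)
  = (6/2, 3/2, 0/2)
  = (3, 1.5, 0)

(3, 1.5, 0)


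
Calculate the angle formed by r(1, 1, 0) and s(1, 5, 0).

r·s = 1·1 + 1·5 + 0·0 = 1 + 5 + 0 = 6
|r| = √(1² + 1² + 0²) = √2 ≈ 1.414
|s| = √(1² + 5² + 0²) = √26 ≈ 5.099
cos θ = (r·s)/(|r||s|) = 6/(1.414·5.099) ≈ 0.8321
θ = arccos(0.8321) ≈ 33.69°

33.69°


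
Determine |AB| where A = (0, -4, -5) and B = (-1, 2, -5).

d = √[(x₂-x₁)² + (y₂-y₁)² + (z₂-z₁)²]
  = √[(-1)² + 6² + 0²]
  = √[1 + 36 + 0]
  = √37
  ≈ 6.083

6.083


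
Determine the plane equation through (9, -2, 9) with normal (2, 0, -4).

The plane through P with normal n = (a, b, c) satisfies n·(r - P) = 0,
i.e. ax + by + cz = a·x₀ + b·y₀ + c·z₀.
d = 2·9 + 0·(-2) + (-4)·9
  = 18 + 0 - 36
  = -18
Equation: 2x - 4z = -18

2x - 4z = -18


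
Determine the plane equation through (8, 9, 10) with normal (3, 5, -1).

The plane through P with normal n = (a, b, c) satisfies n·(r - P) = 0,
i.e. ax + by + cz = a·x₀ + b·y₀ + c·z₀.
d = 3·8 + 5·9 + (-1)·10
  = 24 + 45 - 10
  = 59
Equation: 3x + 5y - z = 59

3x + 5y - z = 59


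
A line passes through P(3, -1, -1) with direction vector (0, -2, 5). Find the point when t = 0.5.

P(t) = P + t·d
  = (3 + 0·0.5, -1 + (-2)·0.5, -1 + 5·0.5)
  = (3 + 0, -1 - 1, -1 + 2.5)
  = (3, -2, 1.5)

(3, -2, 1.5)


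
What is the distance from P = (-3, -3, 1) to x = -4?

distance = |a·x₀ + b·y₀ + c·z₀ - d| / √(a² + b² + c²)
  = |1·(-3) + 0·(-3) + 0·1 - (-4)| / √(1² + 0² + 0²)
  = |-3 + 0 + 0 + 4| / √(1 + 0 + 0)
  = |1| / √1
  = 1 / 1
  ≈ 1

1


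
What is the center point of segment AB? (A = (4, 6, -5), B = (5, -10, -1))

M = ((x₁+x₂)/2, (y₁+y₂)/2, (z₁+z₂)/2)
  = ((4 + 5)/2, (6 - 10)/2, (-5 - 1)/2)
  = (9/2, -4/2, -6/2)
  = (4.5, -2, -3)

(4.5, -2, -3)


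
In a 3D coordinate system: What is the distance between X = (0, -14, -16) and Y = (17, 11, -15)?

d = √[(x₂-x₁)² + (y₂-y₁)² + (z₂-z₁)²]
  = √[17² + 25² + 1²]
  = √[289 + 625 + 1]
  = √915
  ≈ 30.25

30.25


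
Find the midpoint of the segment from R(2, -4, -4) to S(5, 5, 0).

M = ((x₁+x₂)/2, (y₁+y₂)/2, (z₁+z₂)/2)
  = ((2 + 5)/2, (-4 + 5)/2, (-4 + 0)/2)
  = (7/2, 1/2, -4/2)
  = (3.5, 0.5, -2)

(3.5, 0.5, -2)


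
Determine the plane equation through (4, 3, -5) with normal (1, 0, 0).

The plane through P with normal n = (a, b, c) satisfies n·(r - P) = 0,
i.e. ax + by + cz = a·x₀ + b·y₀ + c·z₀.
d = 1·4 + 0·3 + 0·(-5)
  = 4 + 0 + 0
  = 4
Equation: x = 4

x = 4


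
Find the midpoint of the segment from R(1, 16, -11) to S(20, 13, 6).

M = ((x₁+x₂)/2, (y₁+y₂)/2, (z₁+z₂)/2)
  = ((1 + 20)/2, (16 + 13)/2, (-11 + 6)/2)
  = (21/2, 29/2, -5/2)
  = (10.5, 14.5, -2.5)

(10.5, 14.5, -2.5)


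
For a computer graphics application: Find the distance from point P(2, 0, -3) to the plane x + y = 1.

distance = |a·x₀ + b·y₀ + c·z₀ - d| / √(a² + b² + c²)
  = |1·2 + 1·0 + 0·(-3) - 1| / √(1² + 1² + 0²)
  = |2 + 0 + 0 - 1| / √(1 + 1 + 0)
  = |1| / √2
  = 1 / 1.414
  ≈ 0.7071

0.7071


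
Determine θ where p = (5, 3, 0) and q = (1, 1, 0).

p·q = 5·1 + 3·1 + 0·0 = 5 + 3 + 0 = 8
|p| = √(5² + 3² + 0²) = √34 ≈ 5.831
|q| = √(1² + 1² + 0²) = √2 ≈ 1.414
cos θ = (p·q)/(|p||q|) = 8/(5.831·1.414) ≈ 0.9701
θ = arccos(0.9701) ≈ 14.04°

14.04°
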